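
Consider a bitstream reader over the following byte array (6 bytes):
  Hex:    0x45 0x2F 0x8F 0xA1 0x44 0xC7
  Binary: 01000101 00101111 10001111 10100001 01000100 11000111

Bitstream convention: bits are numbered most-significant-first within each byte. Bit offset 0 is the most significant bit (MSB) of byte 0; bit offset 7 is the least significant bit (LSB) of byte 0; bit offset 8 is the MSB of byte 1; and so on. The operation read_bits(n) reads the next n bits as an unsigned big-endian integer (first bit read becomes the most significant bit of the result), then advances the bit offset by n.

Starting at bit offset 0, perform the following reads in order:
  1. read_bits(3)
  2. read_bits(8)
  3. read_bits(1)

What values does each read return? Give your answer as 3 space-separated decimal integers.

Answer: 2 41 0

Derivation:
Read 1: bits[0:3] width=3 -> value=2 (bin 010); offset now 3 = byte 0 bit 3; 45 bits remain
Read 2: bits[3:11] width=8 -> value=41 (bin 00101001); offset now 11 = byte 1 bit 3; 37 bits remain
Read 3: bits[11:12] width=1 -> value=0 (bin 0); offset now 12 = byte 1 bit 4; 36 bits remain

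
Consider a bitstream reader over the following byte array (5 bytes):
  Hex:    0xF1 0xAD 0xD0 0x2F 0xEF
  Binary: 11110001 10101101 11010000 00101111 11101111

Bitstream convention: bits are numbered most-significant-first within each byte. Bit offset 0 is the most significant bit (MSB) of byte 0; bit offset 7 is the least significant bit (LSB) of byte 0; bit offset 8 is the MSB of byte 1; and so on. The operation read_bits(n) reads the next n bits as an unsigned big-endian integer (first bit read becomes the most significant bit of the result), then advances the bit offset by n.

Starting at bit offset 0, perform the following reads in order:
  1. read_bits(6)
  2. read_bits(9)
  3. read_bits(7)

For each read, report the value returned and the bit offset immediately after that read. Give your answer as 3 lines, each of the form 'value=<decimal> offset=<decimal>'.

Read 1: bits[0:6] width=6 -> value=60 (bin 111100); offset now 6 = byte 0 bit 6; 34 bits remain
Read 2: bits[6:15] width=9 -> value=214 (bin 011010110); offset now 15 = byte 1 bit 7; 25 bits remain
Read 3: bits[15:22] width=7 -> value=116 (bin 1110100); offset now 22 = byte 2 bit 6; 18 bits remain

Answer: value=60 offset=6
value=214 offset=15
value=116 offset=22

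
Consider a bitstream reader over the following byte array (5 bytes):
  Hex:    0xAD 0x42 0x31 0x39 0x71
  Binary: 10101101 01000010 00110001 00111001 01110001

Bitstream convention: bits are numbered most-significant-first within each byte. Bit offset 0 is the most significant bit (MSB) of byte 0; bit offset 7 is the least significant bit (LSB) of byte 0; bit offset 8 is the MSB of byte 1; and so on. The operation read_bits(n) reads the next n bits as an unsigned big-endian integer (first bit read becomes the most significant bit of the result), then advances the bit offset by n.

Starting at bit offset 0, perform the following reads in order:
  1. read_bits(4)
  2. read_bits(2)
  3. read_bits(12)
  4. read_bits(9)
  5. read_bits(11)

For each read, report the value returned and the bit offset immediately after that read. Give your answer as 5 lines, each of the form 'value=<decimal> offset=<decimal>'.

Read 1: bits[0:4] width=4 -> value=10 (bin 1010); offset now 4 = byte 0 bit 4; 36 bits remain
Read 2: bits[4:6] width=2 -> value=3 (bin 11); offset now 6 = byte 0 bit 6; 34 bits remain
Read 3: bits[6:18] width=12 -> value=1288 (bin 010100001000); offset now 18 = byte 2 bit 2; 22 bits remain
Read 4: bits[18:27] width=9 -> value=393 (bin 110001001); offset now 27 = byte 3 bit 3; 13 bits remain
Read 5: bits[27:38] width=11 -> value=1628 (bin 11001011100); offset now 38 = byte 4 bit 6; 2 bits remain

Answer: value=10 offset=4
value=3 offset=6
value=1288 offset=18
value=393 offset=27
value=1628 offset=38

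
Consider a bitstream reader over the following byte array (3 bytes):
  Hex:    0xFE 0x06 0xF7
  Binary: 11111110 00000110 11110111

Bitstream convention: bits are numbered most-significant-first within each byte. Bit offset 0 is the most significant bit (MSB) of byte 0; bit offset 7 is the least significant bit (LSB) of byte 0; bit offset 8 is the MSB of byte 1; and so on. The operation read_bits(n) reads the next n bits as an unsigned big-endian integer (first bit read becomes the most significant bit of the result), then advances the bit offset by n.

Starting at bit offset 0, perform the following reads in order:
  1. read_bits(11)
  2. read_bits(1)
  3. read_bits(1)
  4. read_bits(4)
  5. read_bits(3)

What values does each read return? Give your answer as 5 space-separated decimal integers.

Read 1: bits[0:11] width=11 -> value=2032 (bin 11111110000); offset now 11 = byte 1 bit 3; 13 bits remain
Read 2: bits[11:12] width=1 -> value=0 (bin 0); offset now 12 = byte 1 bit 4; 12 bits remain
Read 3: bits[12:13] width=1 -> value=0 (bin 0); offset now 13 = byte 1 bit 5; 11 bits remain
Read 4: bits[13:17] width=4 -> value=13 (bin 1101); offset now 17 = byte 2 bit 1; 7 bits remain
Read 5: bits[17:20] width=3 -> value=7 (bin 111); offset now 20 = byte 2 bit 4; 4 bits remain

Answer: 2032 0 0 13 7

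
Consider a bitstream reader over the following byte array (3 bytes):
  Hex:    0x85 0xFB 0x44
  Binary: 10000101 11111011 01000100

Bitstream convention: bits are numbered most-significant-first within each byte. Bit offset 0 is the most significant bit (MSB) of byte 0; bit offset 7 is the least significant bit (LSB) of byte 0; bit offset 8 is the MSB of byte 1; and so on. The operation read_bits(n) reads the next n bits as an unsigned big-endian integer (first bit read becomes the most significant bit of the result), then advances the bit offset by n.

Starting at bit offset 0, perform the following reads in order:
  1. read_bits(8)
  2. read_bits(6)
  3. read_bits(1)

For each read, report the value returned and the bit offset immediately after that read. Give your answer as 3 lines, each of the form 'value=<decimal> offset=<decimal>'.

Read 1: bits[0:8] width=8 -> value=133 (bin 10000101); offset now 8 = byte 1 bit 0; 16 bits remain
Read 2: bits[8:14] width=6 -> value=62 (bin 111110); offset now 14 = byte 1 bit 6; 10 bits remain
Read 3: bits[14:15] width=1 -> value=1 (bin 1); offset now 15 = byte 1 bit 7; 9 bits remain

Answer: value=133 offset=8
value=62 offset=14
value=1 offset=15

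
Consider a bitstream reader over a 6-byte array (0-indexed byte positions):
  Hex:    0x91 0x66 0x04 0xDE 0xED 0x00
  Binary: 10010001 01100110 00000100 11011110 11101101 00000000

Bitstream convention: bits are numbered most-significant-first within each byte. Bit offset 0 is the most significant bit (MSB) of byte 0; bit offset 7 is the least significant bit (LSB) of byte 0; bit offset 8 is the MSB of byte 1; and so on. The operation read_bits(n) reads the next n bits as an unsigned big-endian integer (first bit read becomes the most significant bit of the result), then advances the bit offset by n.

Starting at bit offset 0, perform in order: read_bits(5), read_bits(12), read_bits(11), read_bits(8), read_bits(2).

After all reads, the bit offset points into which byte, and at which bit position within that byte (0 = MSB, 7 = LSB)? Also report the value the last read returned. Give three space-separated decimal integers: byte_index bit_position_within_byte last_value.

Answer: 4 6 3

Derivation:
Read 1: bits[0:5] width=5 -> value=18 (bin 10010); offset now 5 = byte 0 bit 5; 43 bits remain
Read 2: bits[5:17] width=12 -> value=716 (bin 001011001100); offset now 17 = byte 2 bit 1; 31 bits remain
Read 3: bits[17:28] width=11 -> value=77 (bin 00001001101); offset now 28 = byte 3 bit 4; 20 bits remain
Read 4: bits[28:36] width=8 -> value=238 (bin 11101110); offset now 36 = byte 4 bit 4; 12 bits remain
Read 5: bits[36:38] width=2 -> value=3 (bin 11); offset now 38 = byte 4 bit 6; 10 bits remain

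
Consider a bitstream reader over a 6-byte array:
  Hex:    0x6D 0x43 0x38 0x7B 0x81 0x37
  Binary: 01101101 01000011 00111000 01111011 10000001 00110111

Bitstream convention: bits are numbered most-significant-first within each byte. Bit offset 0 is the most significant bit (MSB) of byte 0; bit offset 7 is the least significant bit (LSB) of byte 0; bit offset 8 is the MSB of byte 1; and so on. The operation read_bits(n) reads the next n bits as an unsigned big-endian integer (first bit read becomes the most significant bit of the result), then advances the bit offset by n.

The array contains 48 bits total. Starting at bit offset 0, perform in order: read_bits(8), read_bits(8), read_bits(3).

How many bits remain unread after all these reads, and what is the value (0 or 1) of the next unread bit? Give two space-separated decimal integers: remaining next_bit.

Read 1: bits[0:8] width=8 -> value=109 (bin 01101101); offset now 8 = byte 1 bit 0; 40 bits remain
Read 2: bits[8:16] width=8 -> value=67 (bin 01000011); offset now 16 = byte 2 bit 0; 32 bits remain
Read 3: bits[16:19] width=3 -> value=1 (bin 001); offset now 19 = byte 2 bit 3; 29 bits remain

Answer: 29 1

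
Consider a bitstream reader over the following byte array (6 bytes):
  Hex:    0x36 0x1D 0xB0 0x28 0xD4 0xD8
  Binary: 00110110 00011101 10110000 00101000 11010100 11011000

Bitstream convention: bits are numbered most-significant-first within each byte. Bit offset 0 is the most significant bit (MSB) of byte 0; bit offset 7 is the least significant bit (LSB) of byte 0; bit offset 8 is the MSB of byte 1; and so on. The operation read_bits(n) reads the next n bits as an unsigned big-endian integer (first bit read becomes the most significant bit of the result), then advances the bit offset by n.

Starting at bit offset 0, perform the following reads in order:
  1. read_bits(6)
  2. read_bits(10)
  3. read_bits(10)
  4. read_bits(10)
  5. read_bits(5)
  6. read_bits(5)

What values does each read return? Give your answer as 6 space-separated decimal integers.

Answer: 13 541 704 653 9 22

Derivation:
Read 1: bits[0:6] width=6 -> value=13 (bin 001101); offset now 6 = byte 0 bit 6; 42 bits remain
Read 2: bits[6:16] width=10 -> value=541 (bin 1000011101); offset now 16 = byte 2 bit 0; 32 bits remain
Read 3: bits[16:26] width=10 -> value=704 (bin 1011000000); offset now 26 = byte 3 bit 2; 22 bits remain
Read 4: bits[26:36] width=10 -> value=653 (bin 1010001101); offset now 36 = byte 4 bit 4; 12 bits remain
Read 5: bits[36:41] width=5 -> value=9 (bin 01001); offset now 41 = byte 5 bit 1; 7 bits remain
Read 6: bits[41:46] width=5 -> value=22 (bin 10110); offset now 46 = byte 5 bit 6; 2 bits remain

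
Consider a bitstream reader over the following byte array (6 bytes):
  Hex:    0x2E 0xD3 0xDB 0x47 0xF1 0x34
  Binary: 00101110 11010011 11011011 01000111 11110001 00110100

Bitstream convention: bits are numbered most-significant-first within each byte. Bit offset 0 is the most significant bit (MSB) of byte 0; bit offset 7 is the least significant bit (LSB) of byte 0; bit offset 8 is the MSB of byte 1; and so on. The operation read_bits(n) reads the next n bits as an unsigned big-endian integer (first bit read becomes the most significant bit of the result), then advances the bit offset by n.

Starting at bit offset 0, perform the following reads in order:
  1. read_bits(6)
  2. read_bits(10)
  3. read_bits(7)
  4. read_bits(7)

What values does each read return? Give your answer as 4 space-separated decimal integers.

Read 1: bits[0:6] width=6 -> value=11 (bin 001011); offset now 6 = byte 0 bit 6; 42 bits remain
Read 2: bits[6:16] width=10 -> value=723 (bin 1011010011); offset now 16 = byte 2 bit 0; 32 bits remain
Read 3: bits[16:23] width=7 -> value=109 (bin 1101101); offset now 23 = byte 2 bit 7; 25 bits remain
Read 4: bits[23:30] width=7 -> value=81 (bin 1010001); offset now 30 = byte 3 bit 6; 18 bits remain

Answer: 11 723 109 81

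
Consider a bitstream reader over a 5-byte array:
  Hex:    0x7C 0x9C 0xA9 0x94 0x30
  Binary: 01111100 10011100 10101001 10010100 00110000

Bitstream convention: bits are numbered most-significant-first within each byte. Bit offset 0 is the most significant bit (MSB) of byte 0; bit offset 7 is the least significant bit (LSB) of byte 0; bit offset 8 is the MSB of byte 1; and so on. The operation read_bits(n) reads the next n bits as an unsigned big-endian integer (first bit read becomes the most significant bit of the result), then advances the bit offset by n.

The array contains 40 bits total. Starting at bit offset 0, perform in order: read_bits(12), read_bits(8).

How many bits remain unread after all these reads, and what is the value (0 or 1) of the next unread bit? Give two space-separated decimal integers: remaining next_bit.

Answer: 20 1

Derivation:
Read 1: bits[0:12] width=12 -> value=1993 (bin 011111001001); offset now 12 = byte 1 bit 4; 28 bits remain
Read 2: bits[12:20] width=8 -> value=202 (bin 11001010); offset now 20 = byte 2 bit 4; 20 bits remain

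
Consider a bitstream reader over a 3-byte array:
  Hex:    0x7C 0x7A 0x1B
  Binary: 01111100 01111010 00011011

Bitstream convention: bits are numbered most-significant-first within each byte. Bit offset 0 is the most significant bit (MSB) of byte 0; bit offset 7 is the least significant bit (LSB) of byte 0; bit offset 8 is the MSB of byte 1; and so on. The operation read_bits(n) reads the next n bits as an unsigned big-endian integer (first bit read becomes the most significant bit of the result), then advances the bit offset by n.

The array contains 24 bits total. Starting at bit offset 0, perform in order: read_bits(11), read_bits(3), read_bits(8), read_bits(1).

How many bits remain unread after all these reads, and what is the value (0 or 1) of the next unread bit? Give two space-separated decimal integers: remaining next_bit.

Read 1: bits[0:11] width=11 -> value=995 (bin 01111100011); offset now 11 = byte 1 bit 3; 13 bits remain
Read 2: bits[11:14] width=3 -> value=6 (bin 110); offset now 14 = byte 1 bit 6; 10 bits remain
Read 3: bits[14:22] width=8 -> value=134 (bin 10000110); offset now 22 = byte 2 bit 6; 2 bits remain
Read 4: bits[22:23] width=1 -> value=1 (bin 1); offset now 23 = byte 2 bit 7; 1 bits remain

Answer: 1 1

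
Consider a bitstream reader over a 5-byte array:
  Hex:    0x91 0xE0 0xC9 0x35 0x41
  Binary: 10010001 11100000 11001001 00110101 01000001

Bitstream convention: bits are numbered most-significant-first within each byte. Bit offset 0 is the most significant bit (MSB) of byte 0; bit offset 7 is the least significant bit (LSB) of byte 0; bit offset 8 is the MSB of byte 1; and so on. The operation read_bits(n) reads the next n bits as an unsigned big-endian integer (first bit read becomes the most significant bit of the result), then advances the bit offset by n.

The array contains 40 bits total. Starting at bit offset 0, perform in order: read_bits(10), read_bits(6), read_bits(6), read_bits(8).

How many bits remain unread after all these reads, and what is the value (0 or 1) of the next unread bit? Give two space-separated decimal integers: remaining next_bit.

Read 1: bits[0:10] width=10 -> value=583 (bin 1001000111); offset now 10 = byte 1 bit 2; 30 bits remain
Read 2: bits[10:16] width=6 -> value=32 (bin 100000); offset now 16 = byte 2 bit 0; 24 bits remain
Read 3: bits[16:22] width=6 -> value=50 (bin 110010); offset now 22 = byte 2 bit 6; 18 bits remain
Read 4: bits[22:30] width=8 -> value=77 (bin 01001101); offset now 30 = byte 3 bit 6; 10 bits remain

Answer: 10 0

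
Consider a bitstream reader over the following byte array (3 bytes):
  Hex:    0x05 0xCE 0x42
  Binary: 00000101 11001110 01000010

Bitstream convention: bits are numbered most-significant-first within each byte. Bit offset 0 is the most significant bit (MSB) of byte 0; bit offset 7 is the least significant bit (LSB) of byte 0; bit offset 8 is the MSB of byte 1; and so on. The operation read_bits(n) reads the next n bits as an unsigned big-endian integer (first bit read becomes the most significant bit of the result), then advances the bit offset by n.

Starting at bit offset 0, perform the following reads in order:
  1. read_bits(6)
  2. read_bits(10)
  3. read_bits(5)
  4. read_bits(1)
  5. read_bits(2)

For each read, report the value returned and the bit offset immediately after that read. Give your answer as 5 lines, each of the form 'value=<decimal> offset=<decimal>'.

Read 1: bits[0:6] width=6 -> value=1 (bin 000001); offset now 6 = byte 0 bit 6; 18 bits remain
Read 2: bits[6:16] width=10 -> value=462 (bin 0111001110); offset now 16 = byte 2 bit 0; 8 bits remain
Read 3: bits[16:21] width=5 -> value=8 (bin 01000); offset now 21 = byte 2 bit 5; 3 bits remain
Read 4: bits[21:22] width=1 -> value=0 (bin 0); offset now 22 = byte 2 bit 6; 2 bits remain
Read 5: bits[22:24] width=2 -> value=2 (bin 10); offset now 24 = byte 3 bit 0; 0 bits remain

Answer: value=1 offset=6
value=462 offset=16
value=8 offset=21
value=0 offset=22
value=2 offset=24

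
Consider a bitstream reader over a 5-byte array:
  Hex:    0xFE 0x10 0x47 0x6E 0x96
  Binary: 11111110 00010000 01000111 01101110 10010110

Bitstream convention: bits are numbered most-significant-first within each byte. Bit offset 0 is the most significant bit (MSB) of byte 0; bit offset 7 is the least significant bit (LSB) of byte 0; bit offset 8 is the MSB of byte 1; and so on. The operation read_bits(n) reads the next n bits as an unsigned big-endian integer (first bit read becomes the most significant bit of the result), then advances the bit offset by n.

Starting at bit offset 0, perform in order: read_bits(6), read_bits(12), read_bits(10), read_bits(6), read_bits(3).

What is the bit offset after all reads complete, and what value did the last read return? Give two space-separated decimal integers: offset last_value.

Read 1: bits[0:6] width=6 -> value=63 (bin 111111); offset now 6 = byte 0 bit 6; 34 bits remain
Read 2: bits[6:18] width=12 -> value=2113 (bin 100001000001); offset now 18 = byte 2 bit 2; 22 bits remain
Read 3: bits[18:28] width=10 -> value=118 (bin 0001110110); offset now 28 = byte 3 bit 4; 12 bits remain
Read 4: bits[28:34] width=6 -> value=58 (bin 111010); offset now 34 = byte 4 bit 2; 6 bits remain
Read 5: bits[34:37] width=3 -> value=2 (bin 010); offset now 37 = byte 4 bit 5; 3 bits remain

Answer: 37 2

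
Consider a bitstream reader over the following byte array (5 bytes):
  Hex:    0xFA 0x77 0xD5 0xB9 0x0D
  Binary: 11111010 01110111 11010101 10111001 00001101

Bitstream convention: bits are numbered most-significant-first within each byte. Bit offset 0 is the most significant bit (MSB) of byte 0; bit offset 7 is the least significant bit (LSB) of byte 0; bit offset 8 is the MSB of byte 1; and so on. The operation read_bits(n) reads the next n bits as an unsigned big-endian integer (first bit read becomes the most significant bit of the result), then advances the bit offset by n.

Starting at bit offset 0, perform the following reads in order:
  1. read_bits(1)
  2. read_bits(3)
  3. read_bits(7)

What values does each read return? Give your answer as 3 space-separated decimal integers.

Read 1: bits[0:1] width=1 -> value=1 (bin 1); offset now 1 = byte 0 bit 1; 39 bits remain
Read 2: bits[1:4] width=3 -> value=7 (bin 111); offset now 4 = byte 0 bit 4; 36 bits remain
Read 3: bits[4:11] width=7 -> value=83 (bin 1010011); offset now 11 = byte 1 bit 3; 29 bits remain

Answer: 1 7 83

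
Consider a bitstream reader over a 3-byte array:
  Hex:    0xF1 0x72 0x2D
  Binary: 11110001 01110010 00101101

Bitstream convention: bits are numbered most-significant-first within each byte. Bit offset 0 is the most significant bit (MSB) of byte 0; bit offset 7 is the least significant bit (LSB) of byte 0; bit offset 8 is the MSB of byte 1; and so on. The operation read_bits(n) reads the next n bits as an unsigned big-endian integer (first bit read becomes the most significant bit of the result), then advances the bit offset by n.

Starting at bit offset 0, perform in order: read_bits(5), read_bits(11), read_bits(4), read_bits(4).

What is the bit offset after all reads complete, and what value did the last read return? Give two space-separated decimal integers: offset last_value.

Read 1: bits[0:5] width=5 -> value=30 (bin 11110); offset now 5 = byte 0 bit 5; 19 bits remain
Read 2: bits[5:16] width=11 -> value=370 (bin 00101110010); offset now 16 = byte 2 bit 0; 8 bits remain
Read 3: bits[16:20] width=4 -> value=2 (bin 0010); offset now 20 = byte 2 bit 4; 4 bits remain
Read 4: bits[20:24] width=4 -> value=13 (bin 1101); offset now 24 = byte 3 bit 0; 0 bits remain

Answer: 24 13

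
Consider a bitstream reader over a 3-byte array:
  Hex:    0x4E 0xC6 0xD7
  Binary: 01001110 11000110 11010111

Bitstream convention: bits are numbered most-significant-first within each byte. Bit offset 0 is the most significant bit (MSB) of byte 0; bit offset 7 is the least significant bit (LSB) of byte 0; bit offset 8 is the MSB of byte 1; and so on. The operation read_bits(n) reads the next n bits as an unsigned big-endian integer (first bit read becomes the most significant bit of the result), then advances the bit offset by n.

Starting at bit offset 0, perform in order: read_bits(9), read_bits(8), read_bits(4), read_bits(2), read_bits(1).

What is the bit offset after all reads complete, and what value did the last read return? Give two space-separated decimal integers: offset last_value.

Answer: 24 1

Derivation:
Read 1: bits[0:9] width=9 -> value=157 (bin 010011101); offset now 9 = byte 1 bit 1; 15 bits remain
Read 2: bits[9:17] width=8 -> value=141 (bin 10001101); offset now 17 = byte 2 bit 1; 7 bits remain
Read 3: bits[17:21] width=4 -> value=10 (bin 1010); offset now 21 = byte 2 bit 5; 3 bits remain
Read 4: bits[21:23] width=2 -> value=3 (bin 11); offset now 23 = byte 2 bit 7; 1 bits remain
Read 5: bits[23:24] width=1 -> value=1 (bin 1); offset now 24 = byte 3 bit 0; 0 bits remain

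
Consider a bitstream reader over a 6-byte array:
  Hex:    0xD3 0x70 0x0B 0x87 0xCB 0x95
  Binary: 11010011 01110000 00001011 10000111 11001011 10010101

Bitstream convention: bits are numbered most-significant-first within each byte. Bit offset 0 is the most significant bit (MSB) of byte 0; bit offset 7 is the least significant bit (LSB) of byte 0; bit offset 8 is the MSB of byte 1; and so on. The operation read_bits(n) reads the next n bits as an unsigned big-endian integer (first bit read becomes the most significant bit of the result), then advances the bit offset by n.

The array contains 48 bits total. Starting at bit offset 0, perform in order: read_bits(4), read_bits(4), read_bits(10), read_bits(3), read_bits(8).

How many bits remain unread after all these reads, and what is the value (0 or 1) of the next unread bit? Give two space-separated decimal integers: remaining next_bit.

Answer: 19 1

Derivation:
Read 1: bits[0:4] width=4 -> value=13 (bin 1101); offset now 4 = byte 0 bit 4; 44 bits remain
Read 2: bits[4:8] width=4 -> value=3 (bin 0011); offset now 8 = byte 1 bit 0; 40 bits remain
Read 3: bits[8:18] width=10 -> value=448 (bin 0111000000); offset now 18 = byte 2 bit 2; 30 bits remain
Read 4: bits[18:21] width=3 -> value=1 (bin 001); offset now 21 = byte 2 bit 5; 27 bits remain
Read 5: bits[21:29] width=8 -> value=112 (bin 01110000); offset now 29 = byte 3 bit 5; 19 bits remain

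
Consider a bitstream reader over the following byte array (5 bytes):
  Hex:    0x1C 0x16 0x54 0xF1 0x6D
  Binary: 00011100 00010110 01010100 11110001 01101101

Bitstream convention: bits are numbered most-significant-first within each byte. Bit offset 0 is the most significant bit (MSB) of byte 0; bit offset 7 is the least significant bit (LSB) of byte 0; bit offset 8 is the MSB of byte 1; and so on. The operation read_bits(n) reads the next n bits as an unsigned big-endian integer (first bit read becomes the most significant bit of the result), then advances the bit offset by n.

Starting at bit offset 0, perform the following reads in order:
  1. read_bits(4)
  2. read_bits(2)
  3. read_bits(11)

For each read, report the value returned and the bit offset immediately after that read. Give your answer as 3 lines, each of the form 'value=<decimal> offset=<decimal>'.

Answer: value=1 offset=4
value=3 offset=6
value=44 offset=17

Derivation:
Read 1: bits[0:4] width=4 -> value=1 (bin 0001); offset now 4 = byte 0 bit 4; 36 bits remain
Read 2: bits[4:6] width=2 -> value=3 (bin 11); offset now 6 = byte 0 bit 6; 34 bits remain
Read 3: bits[6:17] width=11 -> value=44 (bin 00000101100); offset now 17 = byte 2 bit 1; 23 bits remain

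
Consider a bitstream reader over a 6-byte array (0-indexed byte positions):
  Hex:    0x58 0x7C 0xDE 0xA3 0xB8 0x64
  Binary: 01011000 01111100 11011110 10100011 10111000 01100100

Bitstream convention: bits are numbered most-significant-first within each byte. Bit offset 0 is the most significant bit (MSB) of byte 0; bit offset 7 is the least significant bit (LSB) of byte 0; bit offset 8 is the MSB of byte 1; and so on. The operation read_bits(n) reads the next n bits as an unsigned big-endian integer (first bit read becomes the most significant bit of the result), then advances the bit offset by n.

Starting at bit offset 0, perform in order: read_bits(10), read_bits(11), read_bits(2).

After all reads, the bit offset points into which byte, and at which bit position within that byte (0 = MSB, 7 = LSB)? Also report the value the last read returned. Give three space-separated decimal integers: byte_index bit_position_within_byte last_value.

Read 1: bits[0:10] width=10 -> value=353 (bin 0101100001); offset now 10 = byte 1 bit 2; 38 bits remain
Read 2: bits[10:21] width=11 -> value=1947 (bin 11110011011); offset now 21 = byte 2 bit 5; 27 bits remain
Read 3: bits[21:23] width=2 -> value=3 (bin 11); offset now 23 = byte 2 bit 7; 25 bits remain

Answer: 2 7 3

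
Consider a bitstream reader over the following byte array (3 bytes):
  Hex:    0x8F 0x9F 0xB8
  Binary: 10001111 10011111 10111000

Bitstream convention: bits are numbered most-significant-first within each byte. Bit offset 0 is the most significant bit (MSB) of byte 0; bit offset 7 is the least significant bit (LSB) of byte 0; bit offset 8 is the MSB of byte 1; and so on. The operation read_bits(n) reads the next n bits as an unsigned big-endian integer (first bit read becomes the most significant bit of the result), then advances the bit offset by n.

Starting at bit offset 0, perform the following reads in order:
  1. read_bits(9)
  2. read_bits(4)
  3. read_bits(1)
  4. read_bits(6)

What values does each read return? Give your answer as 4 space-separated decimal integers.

Answer: 287 3 1 59

Derivation:
Read 1: bits[0:9] width=9 -> value=287 (bin 100011111); offset now 9 = byte 1 bit 1; 15 bits remain
Read 2: bits[9:13] width=4 -> value=3 (bin 0011); offset now 13 = byte 1 bit 5; 11 bits remain
Read 3: bits[13:14] width=1 -> value=1 (bin 1); offset now 14 = byte 1 bit 6; 10 bits remain
Read 4: bits[14:20] width=6 -> value=59 (bin 111011); offset now 20 = byte 2 bit 4; 4 bits remain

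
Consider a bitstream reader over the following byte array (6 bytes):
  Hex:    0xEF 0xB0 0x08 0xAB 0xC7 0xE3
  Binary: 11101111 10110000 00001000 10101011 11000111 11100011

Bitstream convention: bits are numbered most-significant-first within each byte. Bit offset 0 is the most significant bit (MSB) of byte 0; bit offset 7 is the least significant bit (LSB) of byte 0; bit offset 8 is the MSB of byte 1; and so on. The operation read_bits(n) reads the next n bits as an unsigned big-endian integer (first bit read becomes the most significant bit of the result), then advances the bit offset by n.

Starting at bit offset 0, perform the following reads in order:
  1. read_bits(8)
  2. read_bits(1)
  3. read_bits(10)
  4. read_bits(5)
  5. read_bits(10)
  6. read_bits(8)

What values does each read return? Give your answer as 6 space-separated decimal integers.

Read 1: bits[0:8] width=8 -> value=239 (bin 11101111); offset now 8 = byte 1 bit 0; 40 bits remain
Read 2: bits[8:9] width=1 -> value=1 (bin 1); offset now 9 = byte 1 bit 1; 39 bits remain
Read 3: bits[9:19] width=10 -> value=384 (bin 0110000000); offset now 19 = byte 2 bit 3; 29 bits remain
Read 4: bits[19:24] width=5 -> value=8 (bin 01000); offset now 24 = byte 3 bit 0; 24 bits remain
Read 5: bits[24:34] width=10 -> value=687 (bin 1010101111); offset now 34 = byte 4 bit 2; 14 bits remain
Read 6: bits[34:42] width=8 -> value=31 (bin 00011111); offset now 42 = byte 5 bit 2; 6 bits remain

Answer: 239 1 384 8 687 31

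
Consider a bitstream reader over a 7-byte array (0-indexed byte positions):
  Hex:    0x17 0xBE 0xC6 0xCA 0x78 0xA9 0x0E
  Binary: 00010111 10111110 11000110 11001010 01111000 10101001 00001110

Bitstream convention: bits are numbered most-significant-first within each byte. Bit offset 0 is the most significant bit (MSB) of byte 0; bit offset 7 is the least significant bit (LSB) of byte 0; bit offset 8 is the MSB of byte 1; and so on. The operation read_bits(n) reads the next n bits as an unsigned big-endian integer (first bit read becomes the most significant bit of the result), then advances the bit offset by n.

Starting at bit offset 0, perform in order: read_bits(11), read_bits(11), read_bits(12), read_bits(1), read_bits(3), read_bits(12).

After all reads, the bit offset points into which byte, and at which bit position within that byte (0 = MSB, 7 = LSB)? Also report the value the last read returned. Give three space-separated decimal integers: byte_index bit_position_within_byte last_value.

Answer: 6 2 676

Derivation:
Read 1: bits[0:11] width=11 -> value=189 (bin 00010111101); offset now 11 = byte 1 bit 3; 45 bits remain
Read 2: bits[11:22] width=11 -> value=1969 (bin 11110110001); offset now 22 = byte 2 bit 6; 34 bits remain
Read 3: bits[22:34] width=12 -> value=2857 (bin 101100101001); offset now 34 = byte 4 bit 2; 22 bits remain
Read 4: bits[34:35] width=1 -> value=1 (bin 1); offset now 35 = byte 4 bit 3; 21 bits remain
Read 5: bits[35:38] width=3 -> value=6 (bin 110); offset now 38 = byte 4 bit 6; 18 bits remain
Read 6: bits[38:50] width=12 -> value=676 (bin 001010100100); offset now 50 = byte 6 bit 2; 6 bits remain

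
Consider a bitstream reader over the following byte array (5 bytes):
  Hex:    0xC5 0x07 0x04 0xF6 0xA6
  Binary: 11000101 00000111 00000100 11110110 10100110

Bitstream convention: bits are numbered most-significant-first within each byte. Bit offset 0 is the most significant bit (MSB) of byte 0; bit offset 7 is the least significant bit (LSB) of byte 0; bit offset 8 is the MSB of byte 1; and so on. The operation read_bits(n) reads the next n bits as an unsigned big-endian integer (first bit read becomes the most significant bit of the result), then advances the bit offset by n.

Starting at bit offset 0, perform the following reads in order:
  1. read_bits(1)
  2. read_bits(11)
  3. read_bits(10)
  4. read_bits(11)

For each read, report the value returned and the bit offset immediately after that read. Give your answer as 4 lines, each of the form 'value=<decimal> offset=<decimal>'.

Answer: value=1 offset=1
value=1104 offset=12
value=449 offset=22
value=493 offset=33

Derivation:
Read 1: bits[0:1] width=1 -> value=1 (bin 1); offset now 1 = byte 0 bit 1; 39 bits remain
Read 2: bits[1:12] width=11 -> value=1104 (bin 10001010000); offset now 12 = byte 1 bit 4; 28 bits remain
Read 3: bits[12:22] width=10 -> value=449 (bin 0111000001); offset now 22 = byte 2 bit 6; 18 bits remain
Read 4: bits[22:33] width=11 -> value=493 (bin 00111101101); offset now 33 = byte 4 bit 1; 7 bits remain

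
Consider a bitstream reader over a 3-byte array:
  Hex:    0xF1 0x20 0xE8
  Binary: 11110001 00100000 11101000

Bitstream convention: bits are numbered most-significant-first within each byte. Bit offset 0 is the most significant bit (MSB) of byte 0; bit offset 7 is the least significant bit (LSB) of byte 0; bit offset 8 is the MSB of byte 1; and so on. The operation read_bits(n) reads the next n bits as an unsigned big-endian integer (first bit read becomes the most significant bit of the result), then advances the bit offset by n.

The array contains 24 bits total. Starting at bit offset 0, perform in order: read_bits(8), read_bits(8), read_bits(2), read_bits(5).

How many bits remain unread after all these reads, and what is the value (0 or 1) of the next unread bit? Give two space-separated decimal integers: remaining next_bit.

Answer: 1 0

Derivation:
Read 1: bits[0:8] width=8 -> value=241 (bin 11110001); offset now 8 = byte 1 bit 0; 16 bits remain
Read 2: bits[8:16] width=8 -> value=32 (bin 00100000); offset now 16 = byte 2 bit 0; 8 bits remain
Read 3: bits[16:18] width=2 -> value=3 (bin 11); offset now 18 = byte 2 bit 2; 6 bits remain
Read 4: bits[18:23] width=5 -> value=20 (bin 10100); offset now 23 = byte 2 bit 7; 1 bits remain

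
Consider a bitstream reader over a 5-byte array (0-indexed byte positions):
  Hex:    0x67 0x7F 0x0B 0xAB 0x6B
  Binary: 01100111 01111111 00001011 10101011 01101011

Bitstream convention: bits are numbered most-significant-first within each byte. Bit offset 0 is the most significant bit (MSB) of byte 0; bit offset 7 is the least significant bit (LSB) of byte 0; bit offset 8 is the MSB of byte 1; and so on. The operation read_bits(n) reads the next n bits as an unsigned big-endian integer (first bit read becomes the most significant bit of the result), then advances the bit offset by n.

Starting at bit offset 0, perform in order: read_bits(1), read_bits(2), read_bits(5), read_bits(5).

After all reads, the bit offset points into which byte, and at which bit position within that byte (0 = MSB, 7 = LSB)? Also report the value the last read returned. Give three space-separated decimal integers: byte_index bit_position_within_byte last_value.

Answer: 1 5 15

Derivation:
Read 1: bits[0:1] width=1 -> value=0 (bin 0); offset now 1 = byte 0 bit 1; 39 bits remain
Read 2: bits[1:3] width=2 -> value=3 (bin 11); offset now 3 = byte 0 bit 3; 37 bits remain
Read 3: bits[3:8] width=5 -> value=7 (bin 00111); offset now 8 = byte 1 bit 0; 32 bits remain
Read 4: bits[8:13] width=5 -> value=15 (bin 01111); offset now 13 = byte 1 bit 5; 27 bits remain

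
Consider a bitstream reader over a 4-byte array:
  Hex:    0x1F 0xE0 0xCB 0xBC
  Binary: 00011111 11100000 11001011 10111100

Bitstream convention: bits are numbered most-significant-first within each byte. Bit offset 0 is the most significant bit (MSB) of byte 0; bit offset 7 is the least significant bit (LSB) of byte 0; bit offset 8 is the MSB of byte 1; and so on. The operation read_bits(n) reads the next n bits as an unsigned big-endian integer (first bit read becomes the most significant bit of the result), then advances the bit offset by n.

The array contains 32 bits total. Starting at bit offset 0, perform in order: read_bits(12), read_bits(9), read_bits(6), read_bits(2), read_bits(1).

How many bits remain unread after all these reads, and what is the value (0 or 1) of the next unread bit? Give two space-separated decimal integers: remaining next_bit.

Answer: 2 0

Derivation:
Read 1: bits[0:12] width=12 -> value=510 (bin 000111111110); offset now 12 = byte 1 bit 4; 20 bits remain
Read 2: bits[12:21] width=9 -> value=25 (bin 000011001); offset now 21 = byte 2 bit 5; 11 bits remain
Read 3: bits[21:27] width=6 -> value=29 (bin 011101); offset now 27 = byte 3 bit 3; 5 bits remain
Read 4: bits[27:29] width=2 -> value=3 (bin 11); offset now 29 = byte 3 bit 5; 3 bits remain
Read 5: bits[29:30] width=1 -> value=1 (bin 1); offset now 30 = byte 3 bit 6; 2 bits remain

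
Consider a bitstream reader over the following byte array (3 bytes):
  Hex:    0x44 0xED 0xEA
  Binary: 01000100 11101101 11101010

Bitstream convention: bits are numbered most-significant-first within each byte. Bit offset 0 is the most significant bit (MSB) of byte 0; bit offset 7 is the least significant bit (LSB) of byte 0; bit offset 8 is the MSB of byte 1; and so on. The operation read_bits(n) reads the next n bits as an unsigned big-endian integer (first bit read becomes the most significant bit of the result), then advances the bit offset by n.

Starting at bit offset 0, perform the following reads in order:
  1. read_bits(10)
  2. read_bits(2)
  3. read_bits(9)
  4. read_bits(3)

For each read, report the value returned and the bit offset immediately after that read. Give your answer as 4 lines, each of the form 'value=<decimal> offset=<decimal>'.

Read 1: bits[0:10] width=10 -> value=275 (bin 0100010011); offset now 10 = byte 1 bit 2; 14 bits remain
Read 2: bits[10:12] width=2 -> value=2 (bin 10); offset now 12 = byte 1 bit 4; 12 bits remain
Read 3: bits[12:21] width=9 -> value=445 (bin 110111101); offset now 21 = byte 2 bit 5; 3 bits remain
Read 4: bits[21:24] width=3 -> value=2 (bin 010); offset now 24 = byte 3 bit 0; 0 bits remain

Answer: value=275 offset=10
value=2 offset=12
value=445 offset=21
value=2 offset=24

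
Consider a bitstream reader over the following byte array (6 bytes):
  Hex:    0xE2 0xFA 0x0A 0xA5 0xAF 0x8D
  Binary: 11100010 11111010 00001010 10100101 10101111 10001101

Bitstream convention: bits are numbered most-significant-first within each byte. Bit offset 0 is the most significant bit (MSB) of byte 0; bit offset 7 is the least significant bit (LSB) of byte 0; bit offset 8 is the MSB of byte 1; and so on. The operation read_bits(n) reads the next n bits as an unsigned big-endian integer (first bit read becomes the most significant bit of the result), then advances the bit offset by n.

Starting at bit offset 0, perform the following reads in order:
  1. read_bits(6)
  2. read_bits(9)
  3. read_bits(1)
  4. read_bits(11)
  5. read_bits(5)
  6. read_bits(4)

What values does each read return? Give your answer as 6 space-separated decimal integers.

Answer: 56 381 0 85 5 10

Derivation:
Read 1: bits[0:6] width=6 -> value=56 (bin 111000); offset now 6 = byte 0 bit 6; 42 bits remain
Read 2: bits[6:15] width=9 -> value=381 (bin 101111101); offset now 15 = byte 1 bit 7; 33 bits remain
Read 3: bits[15:16] width=1 -> value=0 (bin 0); offset now 16 = byte 2 bit 0; 32 bits remain
Read 4: bits[16:27] width=11 -> value=85 (bin 00001010101); offset now 27 = byte 3 bit 3; 21 bits remain
Read 5: bits[27:32] width=5 -> value=5 (bin 00101); offset now 32 = byte 4 bit 0; 16 bits remain
Read 6: bits[32:36] width=4 -> value=10 (bin 1010); offset now 36 = byte 4 bit 4; 12 bits remain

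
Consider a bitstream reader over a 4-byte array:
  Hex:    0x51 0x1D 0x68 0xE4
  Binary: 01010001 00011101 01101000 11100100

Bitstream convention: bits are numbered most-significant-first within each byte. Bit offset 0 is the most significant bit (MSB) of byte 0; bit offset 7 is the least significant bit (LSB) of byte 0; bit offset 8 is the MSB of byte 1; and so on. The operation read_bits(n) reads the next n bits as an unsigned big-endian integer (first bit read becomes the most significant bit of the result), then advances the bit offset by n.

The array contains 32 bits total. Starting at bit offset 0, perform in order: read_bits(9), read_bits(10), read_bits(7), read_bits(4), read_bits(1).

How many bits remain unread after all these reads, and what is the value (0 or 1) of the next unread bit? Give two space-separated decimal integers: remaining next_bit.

Read 1: bits[0:9] width=9 -> value=162 (bin 010100010); offset now 9 = byte 1 bit 1; 23 bits remain
Read 2: bits[9:19] width=10 -> value=235 (bin 0011101011); offset now 19 = byte 2 bit 3; 13 bits remain
Read 3: bits[19:26] width=7 -> value=35 (bin 0100011); offset now 26 = byte 3 bit 2; 6 bits remain
Read 4: bits[26:30] width=4 -> value=9 (bin 1001); offset now 30 = byte 3 bit 6; 2 bits remain
Read 5: bits[30:31] width=1 -> value=0 (bin 0); offset now 31 = byte 3 bit 7; 1 bits remain

Answer: 1 0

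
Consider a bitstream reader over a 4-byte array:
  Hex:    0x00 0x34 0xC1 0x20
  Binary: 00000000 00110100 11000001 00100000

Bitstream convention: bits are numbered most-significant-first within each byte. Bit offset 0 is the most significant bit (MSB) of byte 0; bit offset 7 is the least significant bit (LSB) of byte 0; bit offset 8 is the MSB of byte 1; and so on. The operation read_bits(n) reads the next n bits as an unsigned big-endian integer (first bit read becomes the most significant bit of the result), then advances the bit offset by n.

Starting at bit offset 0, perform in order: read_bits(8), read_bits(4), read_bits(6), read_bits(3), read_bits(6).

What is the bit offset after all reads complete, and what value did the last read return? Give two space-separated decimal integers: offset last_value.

Read 1: bits[0:8] width=8 -> value=0 (bin 00000000); offset now 8 = byte 1 bit 0; 24 bits remain
Read 2: bits[8:12] width=4 -> value=3 (bin 0011); offset now 12 = byte 1 bit 4; 20 bits remain
Read 3: bits[12:18] width=6 -> value=19 (bin 010011); offset now 18 = byte 2 bit 2; 14 bits remain
Read 4: bits[18:21] width=3 -> value=0 (bin 000); offset now 21 = byte 2 bit 5; 11 bits remain
Read 5: bits[21:27] width=6 -> value=9 (bin 001001); offset now 27 = byte 3 bit 3; 5 bits remain

Answer: 27 9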